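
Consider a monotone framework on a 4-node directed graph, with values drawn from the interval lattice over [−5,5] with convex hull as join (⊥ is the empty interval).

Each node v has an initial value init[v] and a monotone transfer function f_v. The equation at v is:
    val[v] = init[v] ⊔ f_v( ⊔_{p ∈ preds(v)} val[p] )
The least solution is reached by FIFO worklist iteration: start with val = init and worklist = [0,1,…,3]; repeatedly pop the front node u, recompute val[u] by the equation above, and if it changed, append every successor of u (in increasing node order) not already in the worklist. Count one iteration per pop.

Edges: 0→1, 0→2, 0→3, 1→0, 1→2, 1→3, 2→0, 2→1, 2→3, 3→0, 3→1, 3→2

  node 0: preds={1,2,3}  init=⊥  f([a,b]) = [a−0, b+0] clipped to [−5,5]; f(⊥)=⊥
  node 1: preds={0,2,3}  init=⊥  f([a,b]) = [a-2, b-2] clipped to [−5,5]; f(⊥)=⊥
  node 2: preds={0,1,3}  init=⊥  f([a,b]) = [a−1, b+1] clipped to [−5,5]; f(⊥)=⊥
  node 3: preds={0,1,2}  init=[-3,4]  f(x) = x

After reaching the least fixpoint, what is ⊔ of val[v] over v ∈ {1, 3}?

Trace (9 dequeues):
  [1] u=0 | in [-3,4] | out [-3,4] | prev ⊥ | push {}
  [2] u=1 | in [-3,4] | out [-5,2] | prev ⊥ | push {0}
  [3] u=2 | in [-5,4] | out [-5,5] | prev ⊥ | push {1}
  [4] u=3 | in [-5,5] | out [-5,5] | prev [-3,4] | push {2}
  [5] u=0 | in [-5,5] | out [-5,5] | prev [-3,4] | push {3}
  [6] u=1 | in [-5,5] | out [-5,3] | prev [-5,2] | push {0}
  [7] u=2 | in [-5,5] | out [-5,5] | ==
  [8] u=3 | in [-5,5] | out [-5,5] | ==
  [9] u=0 | in [-5,5] | out [-5,5] | ==

Converged values:
  [0] [-5,5]
  [1] [-5,3]
  [2] [-5,5]
  [3] [-5,5]

[-5,5]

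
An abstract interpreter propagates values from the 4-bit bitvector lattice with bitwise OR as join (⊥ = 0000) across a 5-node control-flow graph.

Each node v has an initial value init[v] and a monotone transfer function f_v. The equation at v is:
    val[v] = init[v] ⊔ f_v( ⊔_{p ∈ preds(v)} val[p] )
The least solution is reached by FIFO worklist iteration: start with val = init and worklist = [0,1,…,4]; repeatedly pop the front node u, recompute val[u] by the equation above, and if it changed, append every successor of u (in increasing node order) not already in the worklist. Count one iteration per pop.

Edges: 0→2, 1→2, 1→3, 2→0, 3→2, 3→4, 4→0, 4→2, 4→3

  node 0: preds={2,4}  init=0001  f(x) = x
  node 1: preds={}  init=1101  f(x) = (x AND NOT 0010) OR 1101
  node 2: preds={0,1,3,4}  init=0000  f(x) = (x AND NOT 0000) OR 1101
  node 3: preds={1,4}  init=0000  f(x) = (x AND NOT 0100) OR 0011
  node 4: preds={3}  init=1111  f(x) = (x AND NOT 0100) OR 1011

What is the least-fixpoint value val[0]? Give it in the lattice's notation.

Worklist (7 pops):
  #1 pop 0: in=1111 → 1111 (was 0001); enqueue []
  #2 pop 1: in=0000 → 1101 (no change)
  #3 pop 2: in=1111 → 1111 (was 0000); enqueue [0]
  #4 pop 3: in=1111 → 1011 (was 0000); enqueue [2]
  #5 pop 4: in=1011 → 1111 (no change)
  #6 pop 0: in=1111 → 1111 (no change)
  #7 pop 2: in=1111 → 1111 (no change)

Fixpoint:
  val[0] = 1111
  val[1] = 1101
  val[2] = 1111
  val[3] = 1011
  val[4] = 1111

1111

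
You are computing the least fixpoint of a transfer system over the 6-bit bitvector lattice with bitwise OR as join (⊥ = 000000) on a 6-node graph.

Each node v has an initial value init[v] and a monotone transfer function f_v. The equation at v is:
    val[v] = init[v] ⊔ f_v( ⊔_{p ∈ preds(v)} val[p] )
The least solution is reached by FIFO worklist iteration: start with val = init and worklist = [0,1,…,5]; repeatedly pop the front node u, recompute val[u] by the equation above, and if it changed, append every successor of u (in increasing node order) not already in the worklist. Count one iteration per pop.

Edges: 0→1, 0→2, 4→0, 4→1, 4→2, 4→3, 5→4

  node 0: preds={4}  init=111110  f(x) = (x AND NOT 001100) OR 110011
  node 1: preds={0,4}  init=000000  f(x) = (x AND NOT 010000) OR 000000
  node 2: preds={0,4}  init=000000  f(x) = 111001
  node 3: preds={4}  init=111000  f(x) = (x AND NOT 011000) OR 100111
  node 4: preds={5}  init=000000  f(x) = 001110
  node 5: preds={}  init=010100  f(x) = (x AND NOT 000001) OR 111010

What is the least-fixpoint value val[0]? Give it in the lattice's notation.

111111

Worklist (11 pops):
  #1 pop 0: in=000000 → 111111 (was 111110); enqueue []
  #2 pop 1: in=111111 → 101111 (was 000000); enqueue []
  #3 pop 2: in=111111 → 111001 (was 000000); enqueue []
  #4 pop 3: in=000000 → 111111 (was 111000); enqueue []
  #5 pop 4: in=010100 → 001110 (was 000000); enqueue [0,1,2,3]
  #6 pop 5: in=000000 → 111110 (was 010100); enqueue [4]
  #7 pop 0: in=001110 → 111111 (no change)
  #8 pop 1: in=111111 → 101111 (no change)
  #9 pop 2: in=111111 → 111001 (no change)
  #10 pop 3: in=001110 → 111111 (no change)
  #11 pop 4: in=111110 → 001110 (no change)

Fixpoint:
  val[0] = 111111
  val[1] = 101111
  val[2] = 111001
  val[3] = 111111
  val[4] = 001110
  val[5] = 111110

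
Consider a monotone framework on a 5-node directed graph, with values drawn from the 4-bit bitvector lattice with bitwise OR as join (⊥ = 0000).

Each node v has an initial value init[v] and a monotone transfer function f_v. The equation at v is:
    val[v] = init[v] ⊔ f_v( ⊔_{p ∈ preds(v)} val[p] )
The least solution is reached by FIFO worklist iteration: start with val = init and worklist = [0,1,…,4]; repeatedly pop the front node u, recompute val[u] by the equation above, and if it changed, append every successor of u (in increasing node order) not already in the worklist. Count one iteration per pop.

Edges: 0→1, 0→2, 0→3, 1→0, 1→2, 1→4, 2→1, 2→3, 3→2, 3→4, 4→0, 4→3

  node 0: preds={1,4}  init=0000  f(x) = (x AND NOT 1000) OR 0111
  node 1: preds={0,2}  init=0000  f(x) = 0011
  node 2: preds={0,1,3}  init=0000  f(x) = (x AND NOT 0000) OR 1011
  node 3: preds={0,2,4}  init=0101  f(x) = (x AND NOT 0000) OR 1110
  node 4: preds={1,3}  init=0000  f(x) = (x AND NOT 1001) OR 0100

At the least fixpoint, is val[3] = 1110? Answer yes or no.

no

Iteration log — 9 steps:
  step 1. node 0  ⊔preds=0000  new=0111  old=0000  +wl: 
  step 2. node 1  ⊔preds=0111  new=0011  old=0000  +wl: 0
  step 3. node 2  ⊔preds=0111  new=1111  old=0000  +wl: 1
  step 4. node 3  ⊔preds=1111  new=1111  old=0101  +wl: 2
  step 5. node 4  ⊔preds=1111  new=0110  old=0000  +wl: 3
  step 6. node 0  ⊔preds=0111  new=0111  stable
  step 7. node 1  ⊔preds=1111  new=0011  stable
  step 8. node 2  ⊔preds=1111  new=1111  stable
  step 9. node 3  ⊔preds=1111  new=1111  stable

Least fixpoint reached:
  node 0: 0111
  node 1: 0011
  node 2: 1111
  node 3: 1111
  node 4: 0110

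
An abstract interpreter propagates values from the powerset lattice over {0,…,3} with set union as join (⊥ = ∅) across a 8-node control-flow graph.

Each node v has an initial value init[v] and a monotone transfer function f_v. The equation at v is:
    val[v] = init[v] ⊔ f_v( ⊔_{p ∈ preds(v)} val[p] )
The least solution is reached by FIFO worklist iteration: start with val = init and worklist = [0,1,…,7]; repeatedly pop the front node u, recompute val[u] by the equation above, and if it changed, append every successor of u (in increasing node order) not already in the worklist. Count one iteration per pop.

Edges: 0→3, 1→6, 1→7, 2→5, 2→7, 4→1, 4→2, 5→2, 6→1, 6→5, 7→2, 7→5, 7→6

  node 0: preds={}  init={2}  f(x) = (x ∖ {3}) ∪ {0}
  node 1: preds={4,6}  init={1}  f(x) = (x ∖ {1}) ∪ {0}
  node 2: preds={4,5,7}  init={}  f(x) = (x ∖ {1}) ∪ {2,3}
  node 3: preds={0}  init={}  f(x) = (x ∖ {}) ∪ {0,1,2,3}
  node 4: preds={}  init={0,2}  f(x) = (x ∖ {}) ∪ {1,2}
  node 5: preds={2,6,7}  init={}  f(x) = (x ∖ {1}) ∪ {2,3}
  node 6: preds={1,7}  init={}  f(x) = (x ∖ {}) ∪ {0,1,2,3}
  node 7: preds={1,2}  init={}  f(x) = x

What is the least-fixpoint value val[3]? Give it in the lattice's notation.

{0,1,2,3}

Trace (13 dequeues):
  [1] u=0 | in {} | out {0,2} | prev {2} | push {}
  [2] u=1 | in {0,2} | out {0,1,2} | prev {1} | push {}
  [3] u=2 | in {0,2} | out {0,2,3} | prev {} | push {}
  [4] u=3 | in {0,2} | out {0,1,2,3} | prev {} | push {}
  [5] u=4 | in {} | out {0,1,2} | prev {0,2} | push {1,2}
  [6] u=5 | in {0,2,3} | out {0,2,3} | prev {} | push {}
  [7] u=6 | in {0,1,2} | out {0,1,2,3} | prev {} | push {5}
  [8] u=7 | in {0,1,2,3} | out {0,1,2,3} | prev {} | push {6}
  [9] u=1 | in {0,1,2,3} | out {0,1,2,3} | prev {0,1,2} | push {7}
  [10] u=2 | in {0,1,2,3} | out {0,2,3} | ==
  [11] u=5 | in {0,1,2,3} | out {0,2,3} | ==
  [12] u=6 | in {0,1,2,3} | out {0,1,2,3} | ==
  [13] u=7 | in {0,1,2,3} | out {0,1,2,3} | ==

Converged values:
  [0] {0,2}
  [1] {0,1,2,3}
  [2] {0,2,3}
  [3] {0,1,2,3}
  [4] {0,1,2}
  [5] {0,2,3}
  [6] {0,1,2,3}
  [7] {0,1,2,3}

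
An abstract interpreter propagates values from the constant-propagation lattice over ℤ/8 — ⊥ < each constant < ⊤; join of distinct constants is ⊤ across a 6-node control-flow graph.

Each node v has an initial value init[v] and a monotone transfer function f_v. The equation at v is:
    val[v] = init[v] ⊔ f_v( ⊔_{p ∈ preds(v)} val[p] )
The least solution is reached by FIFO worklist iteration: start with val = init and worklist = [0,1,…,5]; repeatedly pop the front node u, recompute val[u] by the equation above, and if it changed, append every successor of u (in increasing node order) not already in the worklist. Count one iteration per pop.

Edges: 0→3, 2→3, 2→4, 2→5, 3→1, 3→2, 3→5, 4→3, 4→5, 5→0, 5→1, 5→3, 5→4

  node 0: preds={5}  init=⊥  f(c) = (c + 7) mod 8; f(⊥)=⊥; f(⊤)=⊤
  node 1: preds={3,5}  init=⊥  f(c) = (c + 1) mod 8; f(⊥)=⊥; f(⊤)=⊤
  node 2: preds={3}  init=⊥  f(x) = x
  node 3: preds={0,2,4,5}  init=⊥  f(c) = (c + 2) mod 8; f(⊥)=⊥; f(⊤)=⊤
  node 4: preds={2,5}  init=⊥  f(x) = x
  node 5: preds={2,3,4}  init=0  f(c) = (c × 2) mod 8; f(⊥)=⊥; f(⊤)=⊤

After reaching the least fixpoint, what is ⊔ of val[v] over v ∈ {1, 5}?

Worklist (13 pops):
  #1 pop 0: in=0 → 7 (was ⊥); enqueue []
  #2 pop 1: in=0 → 1 (was ⊥); enqueue []
  #3 pop 2: in=⊥ → ⊥ (no change)
  #4 pop 3: in=⊤ → ⊤ (was ⊥); enqueue [1,2]
  #5 pop 4: in=0 → 0 (was ⊥); enqueue [3]
  #6 pop 5: in=⊤ → ⊤ (was 0); enqueue [0,4]
  #7 pop 1: in=⊤ → ⊤ (was 1); enqueue []
  #8 pop 2: in=⊤ → ⊤ (was ⊥); enqueue [5]
  #9 pop 3: in=⊤ → ⊤ (no change)
  #10 pop 0: in=⊤ → ⊤ (was 7); enqueue [3]
  #11 pop 4: in=⊤ → ⊤ (was 0); enqueue []
  #12 pop 5: in=⊤ → ⊤ (no change)
  #13 pop 3: in=⊤ → ⊤ (no change)

Fixpoint:
  val[0] = ⊤
  val[1] = ⊤
  val[2] = ⊤
  val[3] = ⊤
  val[4] = ⊤
  val[5] = ⊤

⊤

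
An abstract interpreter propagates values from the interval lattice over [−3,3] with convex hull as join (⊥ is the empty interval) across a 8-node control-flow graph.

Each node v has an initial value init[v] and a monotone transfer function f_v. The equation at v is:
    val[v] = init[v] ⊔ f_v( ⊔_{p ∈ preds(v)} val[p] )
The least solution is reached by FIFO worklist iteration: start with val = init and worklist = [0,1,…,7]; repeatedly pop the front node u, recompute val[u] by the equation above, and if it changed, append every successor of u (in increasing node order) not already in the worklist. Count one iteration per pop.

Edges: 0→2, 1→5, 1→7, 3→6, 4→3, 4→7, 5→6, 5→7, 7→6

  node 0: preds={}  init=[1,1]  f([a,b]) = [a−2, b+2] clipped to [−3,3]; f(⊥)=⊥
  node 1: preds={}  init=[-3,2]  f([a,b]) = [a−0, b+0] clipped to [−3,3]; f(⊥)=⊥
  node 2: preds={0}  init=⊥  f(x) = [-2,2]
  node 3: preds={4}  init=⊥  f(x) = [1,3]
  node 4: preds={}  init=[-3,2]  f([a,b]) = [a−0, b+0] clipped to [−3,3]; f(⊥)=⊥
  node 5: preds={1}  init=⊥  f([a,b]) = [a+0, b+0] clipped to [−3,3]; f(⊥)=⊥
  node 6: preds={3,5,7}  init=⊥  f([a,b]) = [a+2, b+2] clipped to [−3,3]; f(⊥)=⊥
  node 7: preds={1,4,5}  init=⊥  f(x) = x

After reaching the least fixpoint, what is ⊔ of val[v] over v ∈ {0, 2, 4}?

[-3,2]

Trace (9 dequeues):
  [1] u=0 | in ⊥ | out [1,1] | ==
  [2] u=1 | in ⊥ | out [-3,2] | ==
  [3] u=2 | in [1,1] | out [-2,2] | prev ⊥ | push {}
  [4] u=3 | in [-3,2] | out [1,3] | prev ⊥ | push {}
  [5] u=4 | in ⊥ | out [-3,2] | ==
  [6] u=5 | in [-3,2] | out [-3,2] | prev ⊥ | push {}
  [7] u=6 | in [-3,3] | out [-1,3] | prev ⊥ | push {}
  [8] u=7 | in [-3,2] | out [-3,2] | prev ⊥ | push {6}
  [9] u=6 | in [-3,3] | out [-1,3] | ==

Converged values:
  [0] [1,1]
  [1] [-3,2]
  [2] [-2,2]
  [3] [1,3]
  [4] [-3,2]
  [5] [-3,2]
  [6] [-1,3]
  [7] [-3,2]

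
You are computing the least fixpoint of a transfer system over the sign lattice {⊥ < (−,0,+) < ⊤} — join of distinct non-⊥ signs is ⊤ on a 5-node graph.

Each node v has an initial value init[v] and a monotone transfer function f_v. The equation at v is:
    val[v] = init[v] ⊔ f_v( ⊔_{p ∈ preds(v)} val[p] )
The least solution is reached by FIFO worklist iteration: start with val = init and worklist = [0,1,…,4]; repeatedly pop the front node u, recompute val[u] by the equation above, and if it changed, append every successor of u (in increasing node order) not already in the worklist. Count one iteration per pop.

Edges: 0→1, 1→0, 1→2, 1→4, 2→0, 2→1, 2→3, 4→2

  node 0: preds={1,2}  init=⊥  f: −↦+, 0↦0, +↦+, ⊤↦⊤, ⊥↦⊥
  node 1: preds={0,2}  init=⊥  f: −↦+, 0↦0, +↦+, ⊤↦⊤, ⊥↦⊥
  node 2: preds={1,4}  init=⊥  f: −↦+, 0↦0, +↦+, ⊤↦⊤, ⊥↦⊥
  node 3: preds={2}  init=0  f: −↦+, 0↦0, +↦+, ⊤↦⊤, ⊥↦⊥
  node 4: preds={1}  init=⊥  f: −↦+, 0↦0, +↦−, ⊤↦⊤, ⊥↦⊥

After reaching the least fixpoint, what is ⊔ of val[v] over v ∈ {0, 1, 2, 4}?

Trace (5 dequeues):
  [1] u=0 | in ⊥ | out ⊥ | ==
  [2] u=1 | in ⊥ | out ⊥ | ==
  [3] u=2 | in ⊥ | out ⊥ | ==
  [4] u=3 | in ⊥ | out 0 | ==
  [5] u=4 | in ⊥ | out ⊥ | ==

Converged values:
  [0] ⊥
  [1] ⊥
  [2] ⊥
  [3] 0
  [4] ⊥

⊥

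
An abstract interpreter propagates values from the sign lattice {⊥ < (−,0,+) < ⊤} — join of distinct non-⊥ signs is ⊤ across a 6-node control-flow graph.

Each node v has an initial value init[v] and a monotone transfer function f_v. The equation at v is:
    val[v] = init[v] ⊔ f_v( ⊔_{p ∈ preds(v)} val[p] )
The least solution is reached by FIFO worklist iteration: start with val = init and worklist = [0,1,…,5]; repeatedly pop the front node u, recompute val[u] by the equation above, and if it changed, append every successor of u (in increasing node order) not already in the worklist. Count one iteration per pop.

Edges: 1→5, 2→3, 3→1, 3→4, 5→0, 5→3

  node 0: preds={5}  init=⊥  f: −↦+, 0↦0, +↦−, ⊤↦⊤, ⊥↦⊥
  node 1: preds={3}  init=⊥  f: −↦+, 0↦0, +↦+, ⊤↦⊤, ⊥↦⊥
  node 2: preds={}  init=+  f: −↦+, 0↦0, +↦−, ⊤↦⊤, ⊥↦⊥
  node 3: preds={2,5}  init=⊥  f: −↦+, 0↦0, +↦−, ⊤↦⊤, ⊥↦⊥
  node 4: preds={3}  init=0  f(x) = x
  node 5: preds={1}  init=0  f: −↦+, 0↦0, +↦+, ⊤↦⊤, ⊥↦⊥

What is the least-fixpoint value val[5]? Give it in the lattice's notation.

Worklist (10 pops):
  #1 pop 0: in=0 → 0 (was ⊥); enqueue []
  #2 pop 1: in=⊥ → ⊥ (no change)
  #3 pop 2: in=⊥ → + (no change)
  #4 pop 3: in=⊤ → ⊤ (was ⊥); enqueue [1]
  #5 pop 4: in=⊤ → ⊤ (was 0); enqueue []
  #6 pop 5: in=⊥ → 0 (no change)
  #7 pop 1: in=⊤ → ⊤ (was ⊥); enqueue [5]
  #8 pop 5: in=⊤ → ⊤ (was 0); enqueue [0,3]
  #9 pop 0: in=⊤ → ⊤ (was 0); enqueue []
  #10 pop 3: in=⊤ → ⊤ (no change)

Fixpoint:
  val[0] = ⊤
  val[1] = ⊤
  val[2] = +
  val[3] = ⊤
  val[4] = ⊤
  val[5] = ⊤

⊤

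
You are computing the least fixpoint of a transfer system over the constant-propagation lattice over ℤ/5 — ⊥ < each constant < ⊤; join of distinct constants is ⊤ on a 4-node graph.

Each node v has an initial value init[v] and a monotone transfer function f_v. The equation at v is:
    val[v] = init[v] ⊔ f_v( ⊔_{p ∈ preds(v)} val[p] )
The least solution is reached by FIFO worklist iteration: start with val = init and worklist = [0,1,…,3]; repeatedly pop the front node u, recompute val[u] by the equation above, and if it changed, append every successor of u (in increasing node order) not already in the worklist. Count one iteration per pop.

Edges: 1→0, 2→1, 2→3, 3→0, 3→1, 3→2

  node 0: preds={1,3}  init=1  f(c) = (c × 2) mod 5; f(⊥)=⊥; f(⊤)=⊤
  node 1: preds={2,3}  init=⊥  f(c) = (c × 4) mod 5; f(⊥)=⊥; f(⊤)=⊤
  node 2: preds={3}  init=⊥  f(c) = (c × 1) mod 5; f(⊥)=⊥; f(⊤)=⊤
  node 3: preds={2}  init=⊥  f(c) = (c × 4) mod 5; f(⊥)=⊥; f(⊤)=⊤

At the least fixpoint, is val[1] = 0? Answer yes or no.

no

Iteration log — 4 steps:
  step 1. node 0  ⊔preds=⊥  new=1  stable
  step 2. node 1  ⊔preds=⊥  new=⊥  stable
  step 3. node 2  ⊔preds=⊥  new=⊥  stable
  step 4. node 3  ⊔preds=⊥  new=⊥  stable

Least fixpoint reached:
  node 0: 1
  node 1: ⊥
  node 2: ⊥
  node 3: ⊥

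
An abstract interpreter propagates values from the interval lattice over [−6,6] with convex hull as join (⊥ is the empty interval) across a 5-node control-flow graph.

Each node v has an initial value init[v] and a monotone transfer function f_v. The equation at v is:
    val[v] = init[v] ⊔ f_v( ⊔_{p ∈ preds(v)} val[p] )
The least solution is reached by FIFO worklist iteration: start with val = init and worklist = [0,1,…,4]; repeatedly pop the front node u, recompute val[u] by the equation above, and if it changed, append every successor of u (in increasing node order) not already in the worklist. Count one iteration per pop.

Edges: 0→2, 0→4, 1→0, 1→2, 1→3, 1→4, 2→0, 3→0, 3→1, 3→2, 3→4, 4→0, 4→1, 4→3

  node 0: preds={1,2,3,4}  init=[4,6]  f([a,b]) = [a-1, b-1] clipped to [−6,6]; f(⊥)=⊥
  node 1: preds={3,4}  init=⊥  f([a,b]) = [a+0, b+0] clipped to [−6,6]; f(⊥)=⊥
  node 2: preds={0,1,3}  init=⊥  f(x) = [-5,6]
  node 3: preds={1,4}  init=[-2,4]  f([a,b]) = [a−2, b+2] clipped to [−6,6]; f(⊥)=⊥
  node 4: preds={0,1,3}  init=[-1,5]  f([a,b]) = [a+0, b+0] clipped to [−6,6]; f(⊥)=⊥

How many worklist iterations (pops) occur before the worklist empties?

16

Worklist (16 pops):
  #1 pop 0: in=[-2,5] → [-3,6] (was [4,6]); enqueue []
  #2 pop 1: in=[-2,5] → [-2,5] (was ⊥); enqueue [0]
  #3 pop 2: in=[-3,6] → [-5,6] (was ⊥); enqueue []
  #4 pop 3: in=[-2,5] → [-4,6] (was [-2,4]); enqueue [1,2]
  #5 pop 4: in=[-4,6] → [-4,6] (was [-1,5]); enqueue [3]
  #6 pop 0: in=[-5,6] → [-6,6] (was [-3,6]); enqueue [4]
  #7 pop 1: in=[-4,6] → [-4,6] (was [-2,5]); enqueue [0]
  #8 pop 2: in=[-6,6] → [-5,6] (no change)
  #9 pop 3: in=[-4,6] → [-6,6] (was [-4,6]); enqueue [1,2]
  #10 pop 4: in=[-6,6] → [-6,6] (was [-4,6]); enqueue [3]
  #11 pop 0: in=[-6,6] → [-6,6] (no change)
  #12 pop 1: in=[-6,6] → [-6,6] (was [-4,6]); enqueue [0,4]
  #13 pop 2: in=[-6,6] → [-5,6] (no change)
  #14 pop 3: in=[-6,6] → [-6,6] (no change)
  #15 pop 0: in=[-6,6] → [-6,6] (no change)
  #16 pop 4: in=[-6,6] → [-6,6] (no change)

Fixpoint:
  val[0] = [-6,6]
  val[1] = [-6,6]
  val[2] = [-5,6]
  val[3] = [-6,6]
  val[4] = [-6,6]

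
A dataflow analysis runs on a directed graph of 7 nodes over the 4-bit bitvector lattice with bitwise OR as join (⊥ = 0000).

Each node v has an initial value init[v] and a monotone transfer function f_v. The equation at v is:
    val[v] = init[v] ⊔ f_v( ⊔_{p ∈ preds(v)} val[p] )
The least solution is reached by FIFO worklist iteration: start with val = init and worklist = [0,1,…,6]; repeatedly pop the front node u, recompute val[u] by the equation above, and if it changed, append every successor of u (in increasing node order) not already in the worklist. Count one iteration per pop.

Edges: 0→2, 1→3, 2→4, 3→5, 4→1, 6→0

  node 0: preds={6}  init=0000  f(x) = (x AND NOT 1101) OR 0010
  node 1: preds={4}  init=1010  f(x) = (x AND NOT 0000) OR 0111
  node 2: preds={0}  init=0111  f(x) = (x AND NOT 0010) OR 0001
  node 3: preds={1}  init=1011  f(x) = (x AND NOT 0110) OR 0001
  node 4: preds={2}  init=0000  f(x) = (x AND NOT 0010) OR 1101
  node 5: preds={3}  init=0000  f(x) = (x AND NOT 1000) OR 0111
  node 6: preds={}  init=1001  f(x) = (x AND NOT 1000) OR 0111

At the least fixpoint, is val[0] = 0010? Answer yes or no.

yes

Trace (9 dequeues):
  [1] u=0 | in 1001 | out 0010 | prev 0000 | push {}
  [2] u=1 | in 0000 | out 1111 | prev 1010 | push {}
  [3] u=2 | in 0010 | out 0111 | ==
  [4] u=3 | in 1111 | out 1011 | ==
  [5] u=4 | in 0111 | out 1101 | prev 0000 | push {1}
  [6] u=5 | in 1011 | out 0111 | prev 0000 | push {}
  [7] u=6 | in 0000 | out 1111 | prev 1001 | push {0}
  [8] u=1 | in 1101 | out 1111 | ==
  [9] u=0 | in 1111 | out 0010 | ==

Converged values:
  [0] 0010
  [1] 1111
  [2] 0111
  [3] 1011
  [4] 1101
  [5] 0111
  [6] 1111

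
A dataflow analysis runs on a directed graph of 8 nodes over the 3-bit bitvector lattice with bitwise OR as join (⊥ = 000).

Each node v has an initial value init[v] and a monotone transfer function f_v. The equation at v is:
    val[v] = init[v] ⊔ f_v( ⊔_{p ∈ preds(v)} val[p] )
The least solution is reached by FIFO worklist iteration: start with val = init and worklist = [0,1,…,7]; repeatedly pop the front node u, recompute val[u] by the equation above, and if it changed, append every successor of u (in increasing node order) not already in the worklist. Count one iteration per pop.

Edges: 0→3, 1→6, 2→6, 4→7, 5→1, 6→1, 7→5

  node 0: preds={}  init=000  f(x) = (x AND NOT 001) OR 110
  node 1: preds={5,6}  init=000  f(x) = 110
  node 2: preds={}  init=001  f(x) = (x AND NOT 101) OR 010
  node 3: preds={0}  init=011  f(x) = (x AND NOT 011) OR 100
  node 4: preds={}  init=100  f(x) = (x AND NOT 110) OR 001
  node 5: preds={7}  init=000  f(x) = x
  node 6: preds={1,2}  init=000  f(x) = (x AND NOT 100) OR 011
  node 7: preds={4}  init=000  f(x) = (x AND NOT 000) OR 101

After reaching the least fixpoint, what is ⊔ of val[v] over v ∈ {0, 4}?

Iteration log — 11 steps:
  step 1. node 0  ⊔preds=000  new=110  old=000  +wl: 
  step 2. node 1  ⊔preds=000  new=110  old=000  +wl: 
  step 3. node 2  ⊔preds=000  new=011  old=001  +wl: 
  step 4. node 3  ⊔preds=110  new=111  old=011  +wl: 
  step 5. node 4  ⊔preds=000  new=101  old=100  +wl: 
  step 6. node 5  ⊔preds=000  new=000  stable
  step 7. node 6  ⊔preds=111  new=011  old=000  +wl: 1
  step 8. node 7  ⊔preds=101  new=101  old=000  +wl: 5
  step 9. node 1  ⊔preds=011  new=110  stable
  step 10. node 5  ⊔preds=101  new=101  old=000  +wl: 1
  step 11. node 1  ⊔preds=111  new=110  stable

Least fixpoint reached:
  node 0: 110
  node 1: 110
  node 2: 011
  node 3: 111
  node 4: 101
  node 5: 101
  node 6: 011
  node 7: 101

111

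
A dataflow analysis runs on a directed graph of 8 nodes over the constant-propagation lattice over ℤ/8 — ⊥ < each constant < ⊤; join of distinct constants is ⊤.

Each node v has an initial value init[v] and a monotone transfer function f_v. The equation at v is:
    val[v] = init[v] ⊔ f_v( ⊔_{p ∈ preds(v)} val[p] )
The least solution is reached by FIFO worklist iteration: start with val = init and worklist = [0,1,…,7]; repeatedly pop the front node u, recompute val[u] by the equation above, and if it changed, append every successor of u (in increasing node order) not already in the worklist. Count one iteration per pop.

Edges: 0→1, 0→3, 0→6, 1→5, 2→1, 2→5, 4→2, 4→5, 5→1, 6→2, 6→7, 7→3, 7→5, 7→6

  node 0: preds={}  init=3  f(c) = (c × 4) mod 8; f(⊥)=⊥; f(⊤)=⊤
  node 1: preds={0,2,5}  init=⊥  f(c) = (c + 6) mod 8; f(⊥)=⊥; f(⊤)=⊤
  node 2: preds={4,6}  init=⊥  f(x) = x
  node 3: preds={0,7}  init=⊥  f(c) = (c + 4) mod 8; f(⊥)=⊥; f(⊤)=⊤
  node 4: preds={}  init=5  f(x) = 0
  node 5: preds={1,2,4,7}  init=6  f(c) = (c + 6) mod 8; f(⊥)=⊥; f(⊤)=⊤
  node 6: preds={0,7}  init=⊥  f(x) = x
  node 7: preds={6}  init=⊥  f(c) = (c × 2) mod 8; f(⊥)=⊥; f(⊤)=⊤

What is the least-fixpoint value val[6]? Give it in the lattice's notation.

⊤

Worklist (19 pops):
  #1 pop 0: in=⊥ → 3 (no change)
  #2 pop 1: in=⊤ → ⊤ (was ⊥); enqueue []
  #3 pop 2: in=5 → 5 (was ⊥); enqueue [1]
  #4 pop 3: in=3 → 7 (was ⊥); enqueue []
  #5 pop 4: in=⊥ → ⊤ (was 5); enqueue [2]
  #6 pop 5: in=⊤ → ⊤ (was 6); enqueue []
  #7 pop 6: in=3 → 3 (was ⊥); enqueue []
  #8 pop 7: in=3 → 6 (was ⊥); enqueue [3,5,6]
  #9 pop 1: in=⊤ → ⊤ (no change)
  #10 pop 2: in=⊤ → ⊤ (was 5); enqueue [1]
  #11 pop 3: in=⊤ → ⊤ (was 7); enqueue []
  #12 pop 5: in=⊤ → ⊤ (no change)
  #13 pop 6: in=⊤ → ⊤ (was 3); enqueue [2,7]
  #14 pop 1: in=⊤ → ⊤ (no change)
  #15 pop 2: in=⊤ → ⊤ (no change)
  #16 pop 7: in=⊤ → ⊤ (was 6); enqueue [3,5,6]
  #17 pop 3: in=⊤ → ⊤ (no change)
  #18 pop 5: in=⊤ → ⊤ (no change)
  #19 pop 6: in=⊤ → ⊤ (no change)

Fixpoint:
  val[0] = 3
  val[1] = ⊤
  val[2] = ⊤
  val[3] = ⊤
  val[4] = ⊤
  val[5] = ⊤
  val[6] = ⊤
  val[7] = ⊤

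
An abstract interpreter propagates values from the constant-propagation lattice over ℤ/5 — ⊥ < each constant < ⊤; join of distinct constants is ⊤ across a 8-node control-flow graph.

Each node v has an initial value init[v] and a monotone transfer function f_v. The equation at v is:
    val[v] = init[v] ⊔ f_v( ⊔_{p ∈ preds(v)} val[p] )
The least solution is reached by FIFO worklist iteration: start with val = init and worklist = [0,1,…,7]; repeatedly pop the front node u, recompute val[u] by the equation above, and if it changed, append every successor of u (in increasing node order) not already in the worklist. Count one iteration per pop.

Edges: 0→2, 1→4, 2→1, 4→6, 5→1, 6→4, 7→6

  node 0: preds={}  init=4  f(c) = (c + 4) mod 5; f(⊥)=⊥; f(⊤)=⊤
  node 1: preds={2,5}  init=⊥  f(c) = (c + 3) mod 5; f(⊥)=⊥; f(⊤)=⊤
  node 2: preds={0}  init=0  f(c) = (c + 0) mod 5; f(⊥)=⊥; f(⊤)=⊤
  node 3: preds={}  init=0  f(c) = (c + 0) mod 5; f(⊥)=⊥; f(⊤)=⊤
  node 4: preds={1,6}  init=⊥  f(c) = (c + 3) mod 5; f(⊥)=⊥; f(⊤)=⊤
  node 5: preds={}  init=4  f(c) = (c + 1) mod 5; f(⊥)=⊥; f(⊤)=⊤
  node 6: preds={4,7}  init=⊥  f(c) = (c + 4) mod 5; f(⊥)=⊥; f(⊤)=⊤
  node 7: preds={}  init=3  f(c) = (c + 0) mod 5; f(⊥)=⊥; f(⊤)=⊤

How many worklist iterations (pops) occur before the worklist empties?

10

Trace (10 dequeues):
  [1] u=0 | in ⊥ | out 4 | ==
  [2] u=1 | in ⊤ | out ⊤ | prev ⊥ | push {}
  [3] u=2 | in 4 | out ⊤ | prev 0 | push {1}
  [4] u=3 | in ⊥ | out 0 | ==
  [5] u=4 | in ⊤ | out ⊤ | prev ⊥ | push {}
  [6] u=5 | in ⊥ | out 4 | ==
  [7] u=6 | in ⊤ | out ⊤ | prev ⊥ | push {4}
  [8] u=7 | in ⊥ | out 3 | ==
  [9] u=1 | in ⊤ | out ⊤ | ==
  [10] u=4 | in ⊤ | out ⊤ | ==

Converged values:
  [0] 4
  [1] ⊤
  [2] ⊤
  [3] 0
  [4] ⊤
  [5] 4
  [6] ⊤
  [7] 3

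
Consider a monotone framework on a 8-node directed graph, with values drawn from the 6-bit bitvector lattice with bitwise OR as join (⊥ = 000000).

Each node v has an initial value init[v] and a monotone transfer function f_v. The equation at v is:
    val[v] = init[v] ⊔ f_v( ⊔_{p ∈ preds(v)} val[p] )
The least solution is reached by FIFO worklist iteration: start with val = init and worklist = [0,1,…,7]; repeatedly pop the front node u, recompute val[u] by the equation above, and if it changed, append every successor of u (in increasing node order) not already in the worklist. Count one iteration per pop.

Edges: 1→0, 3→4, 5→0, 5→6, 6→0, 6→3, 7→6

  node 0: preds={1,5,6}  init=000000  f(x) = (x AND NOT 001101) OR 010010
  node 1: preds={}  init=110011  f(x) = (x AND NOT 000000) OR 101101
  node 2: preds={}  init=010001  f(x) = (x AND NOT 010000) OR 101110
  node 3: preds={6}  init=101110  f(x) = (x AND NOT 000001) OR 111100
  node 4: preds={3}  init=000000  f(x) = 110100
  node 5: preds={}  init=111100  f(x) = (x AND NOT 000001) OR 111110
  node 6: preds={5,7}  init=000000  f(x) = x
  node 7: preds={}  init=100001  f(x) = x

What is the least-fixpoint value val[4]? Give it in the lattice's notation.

Worklist (10 pops):
  #1 pop 0: in=111111 → 110010 (was 000000); enqueue []
  #2 pop 1: in=000000 → 111111 (was 110011); enqueue [0]
  #3 pop 2: in=000000 → 111111 (was 010001); enqueue []
  #4 pop 3: in=000000 → 111110 (was 101110); enqueue []
  #5 pop 4: in=111110 → 110100 (was 000000); enqueue []
  #6 pop 5: in=000000 → 111110 (was 111100); enqueue []
  #7 pop 6: in=111111 → 111111 (was 000000); enqueue [3]
  #8 pop 7: in=000000 → 100001 (no change)
  #9 pop 0: in=111111 → 110010 (no change)
  #10 pop 3: in=111111 → 111110 (no change)

Fixpoint:
  val[0] = 110010
  val[1] = 111111
  val[2] = 111111
  val[3] = 111110
  val[4] = 110100
  val[5] = 111110
  val[6] = 111111
  val[7] = 100001

110100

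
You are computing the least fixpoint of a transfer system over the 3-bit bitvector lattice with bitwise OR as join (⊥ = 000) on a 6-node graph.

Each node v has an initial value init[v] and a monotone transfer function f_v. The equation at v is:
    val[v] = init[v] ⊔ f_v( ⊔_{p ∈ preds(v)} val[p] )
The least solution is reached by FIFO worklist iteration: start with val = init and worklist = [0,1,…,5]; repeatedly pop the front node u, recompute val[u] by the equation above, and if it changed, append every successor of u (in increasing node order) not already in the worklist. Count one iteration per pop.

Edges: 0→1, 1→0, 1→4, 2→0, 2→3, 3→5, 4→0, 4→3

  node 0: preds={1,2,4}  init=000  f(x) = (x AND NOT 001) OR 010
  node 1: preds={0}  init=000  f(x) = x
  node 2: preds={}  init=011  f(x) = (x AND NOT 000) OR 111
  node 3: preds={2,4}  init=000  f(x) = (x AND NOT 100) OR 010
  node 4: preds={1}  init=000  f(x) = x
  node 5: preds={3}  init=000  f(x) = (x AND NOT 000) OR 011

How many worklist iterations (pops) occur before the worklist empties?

Trace (13 dequeues):
  [1] u=0 | in 011 | out 010 | prev 000 | push {}
  [2] u=1 | in 010 | out 010 | prev 000 | push {0}
  [3] u=2 | in 000 | out 111 | prev 011 | push {}
  [4] u=3 | in 111 | out 011 | prev 000 | push {}
  [5] u=4 | in 010 | out 010 | prev 000 | push {3}
  [6] u=5 | in 011 | out 011 | prev 000 | push {}
  [7] u=0 | in 111 | out 110 | prev 010 | push {1}
  [8] u=3 | in 111 | out 011 | ==
  [9] u=1 | in 110 | out 110 | prev 010 | push {0,4}
  [10] u=0 | in 111 | out 110 | ==
  [11] u=4 | in 110 | out 110 | prev 010 | push {0,3}
  [12] u=0 | in 111 | out 110 | ==
  [13] u=3 | in 111 | out 011 | ==

Converged values:
  [0] 110
  [1] 110
  [2] 111
  [3] 011
  [4] 110
  [5] 011

13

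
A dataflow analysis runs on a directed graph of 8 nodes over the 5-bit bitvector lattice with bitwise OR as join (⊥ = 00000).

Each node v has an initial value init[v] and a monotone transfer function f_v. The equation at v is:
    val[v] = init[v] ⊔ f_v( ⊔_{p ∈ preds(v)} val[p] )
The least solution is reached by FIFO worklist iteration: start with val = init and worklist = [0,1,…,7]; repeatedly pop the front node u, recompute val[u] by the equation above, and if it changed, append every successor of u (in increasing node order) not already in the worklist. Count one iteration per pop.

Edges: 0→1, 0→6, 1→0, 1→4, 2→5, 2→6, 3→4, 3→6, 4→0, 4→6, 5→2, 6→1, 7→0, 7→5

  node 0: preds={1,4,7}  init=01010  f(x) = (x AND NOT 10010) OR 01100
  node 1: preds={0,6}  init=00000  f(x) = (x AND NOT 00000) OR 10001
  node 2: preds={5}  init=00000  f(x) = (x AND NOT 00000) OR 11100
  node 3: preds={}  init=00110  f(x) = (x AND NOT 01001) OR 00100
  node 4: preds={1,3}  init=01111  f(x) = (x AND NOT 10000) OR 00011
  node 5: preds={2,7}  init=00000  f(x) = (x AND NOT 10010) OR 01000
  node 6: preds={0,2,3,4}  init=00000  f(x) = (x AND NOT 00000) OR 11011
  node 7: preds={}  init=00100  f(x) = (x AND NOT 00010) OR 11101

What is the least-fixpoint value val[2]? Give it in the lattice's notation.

11101

Iteration log — 15 steps:
  step 1. node 0  ⊔preds=01111  new=01111  old=01010  +wl: 
  step 2. node 1  ⊔preds=01111  new=11111  old=00000  +wl: 0
  step 3. node 2  ⊔preds=00000  new=11100  old=00000  +wl: 
  step 4. node 3  ⊔preds=00000  new=00110  stable
  step 5. node 4  ⊔preds=11111  new=01111  stable
  step 6. node 5  ⊔preds=11100  new=01100  old=00000  +wl: 2
  step 7. node 6  ⊔preds=11111  new=11111  old=00000  +wl: 1
  step 8. node 7  ⊔preds=00000  new=11101  old=00100  +wl: 5
  step 9. node 0  ⊔preds=11111  new=01111  stable
  step 10. node 2  ⊔preds=01100  new=11100  stable
  step 11. node 1  ⊔preds=11111  new=11111  stable
  step 12. node 5  ⊔preds=11101  new=01101  old=01100  +wl: 2
  step 13. node 2  ⊔preds=01101  new=11101  old=11100  +wl: 5,6
  step 14. node 5  ⊔preds=11101  new=01101  stable
  step 15. node 6  ⊔preds=11111  new=11111  stable

Least fixpoint reached:
  node 0: 01111
  node 1: 11111
  node 2: 11101
  node 3: 00110
  node 4: 01111
  node 5: 01101
  node 6: 11111
  node 7: 11101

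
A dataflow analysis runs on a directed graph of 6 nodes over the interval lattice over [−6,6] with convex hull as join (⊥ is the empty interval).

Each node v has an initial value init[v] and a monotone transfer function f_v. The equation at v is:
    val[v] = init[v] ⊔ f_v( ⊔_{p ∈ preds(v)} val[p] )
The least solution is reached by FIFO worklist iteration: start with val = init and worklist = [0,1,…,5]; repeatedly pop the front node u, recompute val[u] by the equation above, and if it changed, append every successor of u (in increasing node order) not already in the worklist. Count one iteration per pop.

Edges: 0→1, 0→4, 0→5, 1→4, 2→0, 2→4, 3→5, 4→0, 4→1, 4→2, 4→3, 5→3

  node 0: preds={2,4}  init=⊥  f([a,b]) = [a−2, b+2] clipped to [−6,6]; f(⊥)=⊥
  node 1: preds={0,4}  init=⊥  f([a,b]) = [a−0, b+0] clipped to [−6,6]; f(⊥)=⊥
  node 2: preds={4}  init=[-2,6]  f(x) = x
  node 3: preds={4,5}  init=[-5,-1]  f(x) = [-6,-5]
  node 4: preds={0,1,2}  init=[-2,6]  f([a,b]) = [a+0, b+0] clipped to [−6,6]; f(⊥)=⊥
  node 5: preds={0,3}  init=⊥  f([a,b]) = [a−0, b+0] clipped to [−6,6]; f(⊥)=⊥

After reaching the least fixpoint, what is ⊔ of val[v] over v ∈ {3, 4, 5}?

Iteration log — 18 steps:
  step 1. node 0  ⊔preds=[-2,6]  new=[-4,6]  old=⊥  +wl: 
  step 2. node 1  ⊔preds=[-4,6]  new=[-4,6]  old=⊥  +wl: 
  step 3. node 2  ⊔preds=[-2,6]  new=[-2,6]  stable
  step 4. node 3  ⊔preds=[-2,6]  new=[-6,-1]  old=[-5,-1]  +wl: 
  step 5. node 4  ⊔preds=[-4,6]  new=[-4,6]  old=[-2,6]  +wl: 0,1,2,3
  step 6. node 5  ⊔preds=[-6,6]  new=[-6,6]  old=⊥  +wl: 
  step 7. node 0  ⊔preds=[-4,6]  new=[-6,6]  old=[-4,6]  +wl: 4,5
  step 8. node 1  ⊔preds=[-6,6]  new=[-6,6]  old=[-4,6]  +wl: 
  step 9. node 2  ⊔preds=[-4,6]  new=[-4,6]  old=[-2,6]  +wl: 0
  step 10. node 3  ⊔preds=[-6,6]  new=[-6,-1]  stable
  step 11. node 4  ⊔preds=[-6,6]  new=[-6,6]  old=[-4,6]  +wl: 1,2,3
  step 12. node 5  ⊔preds=[-6,6]  new=[-6,6]  stable
  step 13. node 0  ⊔preds=[-6,6]  new=[-6,6]  stable
  step 14. node 1  ⊔preds=[-6,6]  new=[-6,6]  stable
  step 15. node 2  ⊔preds=[-6,6]  new=[-6,6]  old=[-4,6]  +wl: 0,4
  step 16. node 3  ⊔preds=[-6,6]  new=[-6,-1]  stable
  step 17. node 0  ⊔preds=[-6,6]  new=[-6,6]  stable
  step 18. node 4  ⊔preds=[-6,6]  new=[-6,6]  stable

Least fixpoint reached:
  node 0: [-6,6]
  node 1: [-6,6]
  node 2: [-6,6]
  node 3: [-6,-1]
  node 4: [-6,6]
  node 5: [-6,6]

[-6,6]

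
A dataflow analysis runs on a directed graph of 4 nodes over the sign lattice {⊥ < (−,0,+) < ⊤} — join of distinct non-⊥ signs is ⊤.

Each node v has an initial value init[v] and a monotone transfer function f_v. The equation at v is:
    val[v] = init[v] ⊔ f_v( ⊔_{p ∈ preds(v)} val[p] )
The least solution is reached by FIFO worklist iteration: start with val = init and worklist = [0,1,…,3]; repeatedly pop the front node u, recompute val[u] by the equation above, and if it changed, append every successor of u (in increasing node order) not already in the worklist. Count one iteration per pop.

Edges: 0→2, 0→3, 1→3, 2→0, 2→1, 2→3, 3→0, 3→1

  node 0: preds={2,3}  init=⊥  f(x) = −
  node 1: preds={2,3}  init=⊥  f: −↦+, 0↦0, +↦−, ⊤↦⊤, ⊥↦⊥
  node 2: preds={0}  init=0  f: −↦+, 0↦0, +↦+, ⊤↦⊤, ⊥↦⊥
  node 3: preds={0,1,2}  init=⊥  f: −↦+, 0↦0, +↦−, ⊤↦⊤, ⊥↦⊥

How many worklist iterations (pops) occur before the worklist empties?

7

Trace (7 dequeues):
  [1] u=0 | in 0 | out − | prev ⊥ | push {}
  [2] u=1 | in 0 | out 0 | prev ⊥ | push {}
  [3] u=2 | in − | out ⊤ | prev 0 | push {0,1}
  [4] u=3 | in ⊤ | out ⊤ | prev ⊥ | push {}
  [5] u=0 | in ⊤ | out − | ==
  [6] u=1 | in ⊤ | out ⊤ | prev 0 | push {3}
  [7] u=3 | in ⊤ | out ⊤ | ==

Converged values:
  [0] −
  [1] ⊤
  [2] ⊤
  [3] ⊤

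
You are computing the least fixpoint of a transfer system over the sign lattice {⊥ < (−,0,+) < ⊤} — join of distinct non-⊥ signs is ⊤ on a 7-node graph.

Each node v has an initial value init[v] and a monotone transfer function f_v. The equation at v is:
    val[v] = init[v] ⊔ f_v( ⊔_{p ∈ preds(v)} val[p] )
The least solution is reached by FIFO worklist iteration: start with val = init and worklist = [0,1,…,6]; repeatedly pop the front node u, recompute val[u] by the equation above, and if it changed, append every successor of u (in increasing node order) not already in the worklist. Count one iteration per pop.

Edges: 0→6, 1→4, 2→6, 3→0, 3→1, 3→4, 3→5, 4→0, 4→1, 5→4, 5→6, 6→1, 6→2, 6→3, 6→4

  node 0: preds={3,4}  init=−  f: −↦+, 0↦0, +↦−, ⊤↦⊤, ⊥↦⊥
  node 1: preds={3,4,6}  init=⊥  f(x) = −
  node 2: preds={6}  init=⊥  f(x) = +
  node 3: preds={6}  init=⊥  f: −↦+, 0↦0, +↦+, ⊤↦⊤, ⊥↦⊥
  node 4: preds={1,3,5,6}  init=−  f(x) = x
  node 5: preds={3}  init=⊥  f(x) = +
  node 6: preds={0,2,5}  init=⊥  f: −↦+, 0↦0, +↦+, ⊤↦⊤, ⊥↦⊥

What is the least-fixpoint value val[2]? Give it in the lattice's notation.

+

Worklist (15 pops):
  #1 pop 0: in=− → ⊤ (was −); enqueue []
  #2 pop 1: in=− → − (was ⊥); enqueue []
  #3 pop 2: in=⊥ → + (was ⊥); enqueue []
  #4 pop 3: in=⊥ → ⊥ (no change)
  #5 pop 4: in=− → − (no change)
  #6 pop 5: in=⊥ → + (was ⊥); enqueue [4]
  #7 pop 6: in=⊤ → ⊤ (was ⊥); enqueue [1,2,3]
  #8 pop 4: in=⊤ → ⊤ (was −); enqueue [0]
  #9 pop 1: in=⊤ → − (no change)
  #10 pop 2: in=⊤ → + (no change)
  #11 pop 3: in=⊤ → ⊤ (was ⊥); enqueue [1,4,5]
  #12 pop 0: in=⊤ → ⊤ (no change)
  #13 pop 1: in=⊤ → − (no change)
  #14 pop 4: in=⊤ → ⊤ (no change)
  #15 pop 5: in=⊤ → + (no change)

Fixpoint:
  val[0] = ⊤
  val[1] = −
  val[2] = +
  val[3] = ⊤
  val[4] = ⊤
  val[5] = +
  val[6] = ⊤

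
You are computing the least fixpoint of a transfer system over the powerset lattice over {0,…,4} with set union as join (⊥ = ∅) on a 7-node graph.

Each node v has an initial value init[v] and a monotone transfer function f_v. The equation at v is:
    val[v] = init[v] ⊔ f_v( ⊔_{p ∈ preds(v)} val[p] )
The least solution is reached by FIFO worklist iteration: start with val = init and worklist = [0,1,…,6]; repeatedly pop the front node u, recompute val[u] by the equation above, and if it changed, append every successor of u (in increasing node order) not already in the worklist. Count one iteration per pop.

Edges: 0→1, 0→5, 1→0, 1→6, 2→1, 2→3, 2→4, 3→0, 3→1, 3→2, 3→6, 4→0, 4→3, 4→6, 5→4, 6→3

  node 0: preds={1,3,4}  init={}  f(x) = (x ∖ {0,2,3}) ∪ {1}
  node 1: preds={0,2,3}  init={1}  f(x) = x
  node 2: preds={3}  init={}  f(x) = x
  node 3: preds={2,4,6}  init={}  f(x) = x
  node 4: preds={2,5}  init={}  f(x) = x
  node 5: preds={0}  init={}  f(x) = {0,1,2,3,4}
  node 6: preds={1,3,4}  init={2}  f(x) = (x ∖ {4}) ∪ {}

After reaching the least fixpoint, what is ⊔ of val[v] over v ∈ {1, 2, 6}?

Iteration log — 22 steps:
  step 1. node 0  ⊔preds={1}  new={1}  old={}  +wl: 
  step 2. node 1  ⊔preds={1}  new={1}  stable
  step 3. node 2  ⊔preds={}  new={}  stable
  step 4. node 3  ⊔preds={2}  new={2}  old={}  +wl: 0,1,2
  step 5. node 4  ⊔preds={}  new={}  stable
  step 6. node 5  ⊔preds={1}  new={0,1,2,3,4}  old={}  +wl: 4
  step 7. node 6  ⊔preds={1,2}  new={1,2}  old={2}  +wl: 3
  step 8. node 0  ⊔preds={1,2}  new={1}  stable
  step 9. node 1  ⊔preds={1,2}  new={1,2}  old={1}  +wl: 0,6
  step 10. node 2  ⊔preds={2}  new={2}  old={}  +wl: 1
  step 11. node 4  ⊔preds={0,1,2,3,4}  new={0,1,2,3,4}  old={}  +wl: 
  step 12. node 3  ⊔preds={0,1,2,3,4}  new={0,1,2,3,4}  old={2}  +wl: 2
  step 13. node 0  ⊔preds={0,1,2,3,4}  new={1,4}  old={1}  +wl: 5
  step 14. node 6  ⊔preds={0,1,2,3,4}  new={0,1,2,3}  old={1,2}  +wl: 3
  step 15. node 1  ⊔preds={0,1,2,3,4}  new={0,1,2,3,4}  old={1,2}  +wl: 0,6
  step 16. node 2  ⊔preds={0,1,2,3,4}  new={0,1,2,3,4}  old={2}  +wl: 1,4
  step 17. node 5  ⊔preds={1,4}  new={0,1,2,3,4}  stable
  step 18. node 3  ⊔preds={0,1,2,3,4}  new={0,1,2,3,4}  stable
  step 19. node 0  ⊔preds={0,1,2,3,4}  new={1,4}  stable
  step 20. node 6  ⊔preds={0,1,2,3,4}  new={0,1,2,3}  stable
  step 21. node 1  ⊔preds={0,1,2,3,4}  new={0,1,2,3,4}  stable
  step 22. node 4  ⊔preds={0,1,2,3,4}  new={0,1,2,3,4}  stable

Least fixpoint reached:
  node 0: {1,4}
  node 1: {0,1,2,3,4}
  node 2: {0,1,2,3,4}
  node 3: {0,1,2,3,4}
  node 4: {0,1,2,3,4}
  node 5: {0,1,2,3,4}
  node 6: {0,1,2,3}

{0,1,2,3,4}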